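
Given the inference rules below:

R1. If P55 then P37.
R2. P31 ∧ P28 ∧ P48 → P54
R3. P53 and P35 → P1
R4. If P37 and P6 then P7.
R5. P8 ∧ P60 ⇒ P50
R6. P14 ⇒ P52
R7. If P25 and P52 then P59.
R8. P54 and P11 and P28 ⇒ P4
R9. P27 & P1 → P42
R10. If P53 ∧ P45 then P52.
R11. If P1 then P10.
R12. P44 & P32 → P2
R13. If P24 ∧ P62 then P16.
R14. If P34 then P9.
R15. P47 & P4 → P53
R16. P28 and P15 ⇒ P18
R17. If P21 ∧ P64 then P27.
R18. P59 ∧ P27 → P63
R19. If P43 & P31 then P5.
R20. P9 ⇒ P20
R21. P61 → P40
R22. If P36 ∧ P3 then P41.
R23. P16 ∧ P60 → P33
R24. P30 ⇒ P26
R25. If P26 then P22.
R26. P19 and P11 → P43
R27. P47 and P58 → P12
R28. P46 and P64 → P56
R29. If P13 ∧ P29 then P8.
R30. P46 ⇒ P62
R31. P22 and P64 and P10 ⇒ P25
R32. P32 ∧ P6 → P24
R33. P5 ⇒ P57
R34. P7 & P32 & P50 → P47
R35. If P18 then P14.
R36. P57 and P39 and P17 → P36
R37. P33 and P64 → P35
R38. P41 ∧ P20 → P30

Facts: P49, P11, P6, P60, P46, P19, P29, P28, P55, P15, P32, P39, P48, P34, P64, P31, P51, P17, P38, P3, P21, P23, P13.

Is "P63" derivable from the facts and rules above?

P37  (by R1: P55)
P54  (by R2: P31, P28, P48)
P7  (by R4: P37, P6)
P4  (by R8: P54, P11, P28)
P9  (by R14: P34)
P18  (by R16: P28, P15)
P27  (by R17: P21, P64)
P20  (by R20: P9)
P43  (by R26: P19, P11)
P8  (by R29: P13, P29)
P62  (by R30: P46)
P24  (by R32: P32, P6)
P14  (by R35: P18)
P50  (by R5: P8, P60)
P52  (by R6: P14)
P16  (by R13: P24, P62)
P5  (by R19: P43, P31)
P33  (by R23: P16, P60)
P57  (by R33: P5)
P47  (by R34: P7, P32, P50)
P36  (by R36: P57, P39, P17)
P35  (by R37: P33, P64)
P53  (by R15: P47, P4)
P41  (by R22: P36, P3)
P30  (by R38: P41, P20)
P1  (by R3: P53, P35)
P10  (by R11: P1)
P26  (by R24: P30)
P22  (by R25: P26)
P25  (by R31: P22, P64, P10)
P59  (by R7: P25, P52)
P63  (by R18: P59, P27)

Yes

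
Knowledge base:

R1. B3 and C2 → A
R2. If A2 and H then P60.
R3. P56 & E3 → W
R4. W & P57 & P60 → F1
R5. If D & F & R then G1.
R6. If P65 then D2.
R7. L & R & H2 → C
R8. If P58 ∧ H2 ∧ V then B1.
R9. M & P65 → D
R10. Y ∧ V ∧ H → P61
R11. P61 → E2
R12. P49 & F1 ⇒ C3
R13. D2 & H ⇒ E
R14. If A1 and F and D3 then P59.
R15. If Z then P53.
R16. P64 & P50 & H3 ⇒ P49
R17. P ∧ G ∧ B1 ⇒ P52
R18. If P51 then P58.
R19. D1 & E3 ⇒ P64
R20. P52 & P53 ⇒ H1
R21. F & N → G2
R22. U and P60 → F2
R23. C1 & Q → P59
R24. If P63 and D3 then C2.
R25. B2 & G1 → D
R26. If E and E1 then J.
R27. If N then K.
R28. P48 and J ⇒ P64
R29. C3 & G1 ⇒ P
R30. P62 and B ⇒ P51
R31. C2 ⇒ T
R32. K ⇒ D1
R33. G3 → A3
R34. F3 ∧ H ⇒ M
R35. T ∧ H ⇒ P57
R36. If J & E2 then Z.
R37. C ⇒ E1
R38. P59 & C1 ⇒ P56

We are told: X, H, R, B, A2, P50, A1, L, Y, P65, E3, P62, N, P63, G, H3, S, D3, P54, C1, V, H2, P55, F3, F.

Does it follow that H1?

Yes

P60  (by R2: A2, H)
D2  (by R6: P65)
C  (by R7: L, R, H2)
P61  (by R10: Y, V, H)
E2  (by R11: P61)
E  (by R13: D2, H)
P59  (by R14: A1, F, D3)
C2  (by R24: P63, D3)
K  (by R27: N)
P51  (by R30: P62, B)
T  (by R31: C2)
D1  (by R32: K)
M  (by R34: F3, H)
P57  (by R35: T, H)
E1  (by R37: C)
P56  (by R38: P59, C1)
W  (by R3: P56, E3)
F1  (by R4: W, P57, P60)
D  (by R9: M, P65)
P58  (by R18: P51)
P64  (by R19: D1, E3)
J  (by R26: E, E1)
Z  (by R36: J, E2)
G1  (by R5: D, F, R)
B1  (by R8: P58, H2, V)
P53  (by R15: Z)
P49  (by R16: P64, P50, H3)
C3  (by R12: P49, F1)
P  (by R29: C3, G1)
P52  (by R17: P, G, B1)
H1  (by R20: P52, P53)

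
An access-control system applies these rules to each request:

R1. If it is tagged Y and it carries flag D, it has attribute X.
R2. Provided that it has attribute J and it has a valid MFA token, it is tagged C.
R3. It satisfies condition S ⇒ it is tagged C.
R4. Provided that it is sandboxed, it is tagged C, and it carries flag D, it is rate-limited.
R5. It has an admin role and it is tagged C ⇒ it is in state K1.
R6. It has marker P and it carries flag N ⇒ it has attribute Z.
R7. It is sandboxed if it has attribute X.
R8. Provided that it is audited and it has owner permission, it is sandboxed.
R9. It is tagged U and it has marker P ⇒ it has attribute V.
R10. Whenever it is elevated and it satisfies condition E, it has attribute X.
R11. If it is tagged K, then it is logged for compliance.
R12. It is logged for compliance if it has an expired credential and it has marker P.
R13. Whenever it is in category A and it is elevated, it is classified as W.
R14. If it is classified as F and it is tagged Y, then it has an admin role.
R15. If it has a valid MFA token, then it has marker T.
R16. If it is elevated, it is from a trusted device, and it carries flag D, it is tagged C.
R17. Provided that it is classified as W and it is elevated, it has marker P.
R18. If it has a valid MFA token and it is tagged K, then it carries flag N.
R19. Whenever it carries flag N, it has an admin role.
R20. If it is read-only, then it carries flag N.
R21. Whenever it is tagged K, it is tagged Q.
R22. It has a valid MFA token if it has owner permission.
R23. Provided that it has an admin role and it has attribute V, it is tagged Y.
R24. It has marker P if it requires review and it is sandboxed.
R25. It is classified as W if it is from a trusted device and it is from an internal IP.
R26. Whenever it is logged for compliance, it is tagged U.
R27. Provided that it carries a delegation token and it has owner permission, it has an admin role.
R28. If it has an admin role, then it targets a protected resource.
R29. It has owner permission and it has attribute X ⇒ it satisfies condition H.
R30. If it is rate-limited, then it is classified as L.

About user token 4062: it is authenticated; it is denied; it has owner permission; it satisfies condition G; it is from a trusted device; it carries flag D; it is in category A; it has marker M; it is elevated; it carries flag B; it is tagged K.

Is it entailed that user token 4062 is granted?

No

Forward chaining from the given facts derives: is logged for compliance, is classified as W, is tagged C, has marker P, is tagged Q, has a valid MFA token, is tagged U, has attribute V, has marker T, carries flag N, has an admin role, is tagged Y, targets a protected resource, has attribute X, is in state K1, has attribute Z, is sandboxed, satisfies condition H, is rate-limited, is classified as L.
No rule has "it is granted" as its conclusion, and it is not among the given facts.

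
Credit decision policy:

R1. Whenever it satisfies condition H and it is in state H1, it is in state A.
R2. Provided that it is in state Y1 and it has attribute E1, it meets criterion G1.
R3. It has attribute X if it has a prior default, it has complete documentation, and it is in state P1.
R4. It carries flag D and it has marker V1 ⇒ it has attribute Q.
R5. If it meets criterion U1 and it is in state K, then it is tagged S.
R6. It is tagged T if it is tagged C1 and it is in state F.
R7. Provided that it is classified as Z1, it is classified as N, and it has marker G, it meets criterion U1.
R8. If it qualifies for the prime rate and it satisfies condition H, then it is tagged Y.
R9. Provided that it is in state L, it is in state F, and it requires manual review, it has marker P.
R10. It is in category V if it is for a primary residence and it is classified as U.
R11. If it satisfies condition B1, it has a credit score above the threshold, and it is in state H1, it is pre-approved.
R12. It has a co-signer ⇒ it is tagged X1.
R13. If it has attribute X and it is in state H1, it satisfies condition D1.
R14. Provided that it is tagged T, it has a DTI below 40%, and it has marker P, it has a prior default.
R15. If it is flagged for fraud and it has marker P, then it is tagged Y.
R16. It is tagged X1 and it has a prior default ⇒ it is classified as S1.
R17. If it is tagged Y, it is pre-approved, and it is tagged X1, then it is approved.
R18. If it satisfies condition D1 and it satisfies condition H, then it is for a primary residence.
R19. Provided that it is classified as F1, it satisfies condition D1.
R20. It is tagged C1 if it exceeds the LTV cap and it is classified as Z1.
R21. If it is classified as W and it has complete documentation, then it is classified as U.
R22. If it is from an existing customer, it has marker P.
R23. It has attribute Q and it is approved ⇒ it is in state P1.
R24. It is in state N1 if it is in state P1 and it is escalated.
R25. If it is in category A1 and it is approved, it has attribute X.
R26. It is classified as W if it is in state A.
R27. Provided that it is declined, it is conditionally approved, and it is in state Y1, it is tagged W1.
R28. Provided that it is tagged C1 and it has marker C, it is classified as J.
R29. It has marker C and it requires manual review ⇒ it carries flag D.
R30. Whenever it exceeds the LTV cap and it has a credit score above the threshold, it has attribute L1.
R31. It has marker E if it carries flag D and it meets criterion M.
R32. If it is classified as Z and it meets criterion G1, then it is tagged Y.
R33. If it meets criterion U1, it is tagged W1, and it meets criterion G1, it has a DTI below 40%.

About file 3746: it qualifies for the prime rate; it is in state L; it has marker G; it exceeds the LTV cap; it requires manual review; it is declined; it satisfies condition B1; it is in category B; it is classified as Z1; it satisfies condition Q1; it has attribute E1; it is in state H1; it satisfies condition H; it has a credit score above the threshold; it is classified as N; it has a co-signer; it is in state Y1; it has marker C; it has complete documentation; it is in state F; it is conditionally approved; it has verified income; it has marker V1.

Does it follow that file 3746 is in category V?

Yes

By R1 (it satisfies condition H, it is in state H1): it is in state A.
By R2 (it is in state Y1, it has attribute E1): it meets criterion G1.
By R7 (it is classified as Z1, it is classified as N, it has marker G): it meets criterion U1.
By R8 (it qualifies for the prime rate, it satisfies condition H): it is tagged Y.
By R9 (it is in state L, it is in state F, it requires manual review): it has marker P.
By R11 (it satisfies condition B1, it has a credit score above the threshold, it is in state H1): it is pre-approved.
By R12 (it has a co-signer): it is tagged X1.
By R17 (it is tagged Y, it is pre-approved, it is tagged X1): it is approved.
By R20 (it exceeds the LTV cap, it is classified as Z1): it is tagged C1.
By R26 (it is in state A): it is classified as W.
By R27 (it is declined, it is conditionally approved, it is in state Y1): it is tagged W1.
By R29 (it has marker C, it requires manual review): it carries flag D.
By R33 (it meets criterion U1, it is tagged W1, it meets criterion G1): it has a DTI below 40%.
By R4 (it carries flag D, it has marker V1): it has attribute Q.
By R6 (it is tagged C1, it is in state F): it is tagged T.
By R14 (it is tagged T, it has a DTI below 40%, it has marker P): it has a prior default.
By R21 (it is classified as W, it has complete documentation): it is classified as U.
By R23 (it has attribute Q, it is approved): it is in state P1.
By R3 (it has a prior default, it has complete documentation, it is in state P1): it has attribute X.
By R13 (it has attribute X, it is in state H1): it satisfies condition D1.
By R18 (it satisfies condition D1, it satisfies condition H): it is for a primary residence.
By R10 (it is for a primary residence, it is classified as U): it is in category V.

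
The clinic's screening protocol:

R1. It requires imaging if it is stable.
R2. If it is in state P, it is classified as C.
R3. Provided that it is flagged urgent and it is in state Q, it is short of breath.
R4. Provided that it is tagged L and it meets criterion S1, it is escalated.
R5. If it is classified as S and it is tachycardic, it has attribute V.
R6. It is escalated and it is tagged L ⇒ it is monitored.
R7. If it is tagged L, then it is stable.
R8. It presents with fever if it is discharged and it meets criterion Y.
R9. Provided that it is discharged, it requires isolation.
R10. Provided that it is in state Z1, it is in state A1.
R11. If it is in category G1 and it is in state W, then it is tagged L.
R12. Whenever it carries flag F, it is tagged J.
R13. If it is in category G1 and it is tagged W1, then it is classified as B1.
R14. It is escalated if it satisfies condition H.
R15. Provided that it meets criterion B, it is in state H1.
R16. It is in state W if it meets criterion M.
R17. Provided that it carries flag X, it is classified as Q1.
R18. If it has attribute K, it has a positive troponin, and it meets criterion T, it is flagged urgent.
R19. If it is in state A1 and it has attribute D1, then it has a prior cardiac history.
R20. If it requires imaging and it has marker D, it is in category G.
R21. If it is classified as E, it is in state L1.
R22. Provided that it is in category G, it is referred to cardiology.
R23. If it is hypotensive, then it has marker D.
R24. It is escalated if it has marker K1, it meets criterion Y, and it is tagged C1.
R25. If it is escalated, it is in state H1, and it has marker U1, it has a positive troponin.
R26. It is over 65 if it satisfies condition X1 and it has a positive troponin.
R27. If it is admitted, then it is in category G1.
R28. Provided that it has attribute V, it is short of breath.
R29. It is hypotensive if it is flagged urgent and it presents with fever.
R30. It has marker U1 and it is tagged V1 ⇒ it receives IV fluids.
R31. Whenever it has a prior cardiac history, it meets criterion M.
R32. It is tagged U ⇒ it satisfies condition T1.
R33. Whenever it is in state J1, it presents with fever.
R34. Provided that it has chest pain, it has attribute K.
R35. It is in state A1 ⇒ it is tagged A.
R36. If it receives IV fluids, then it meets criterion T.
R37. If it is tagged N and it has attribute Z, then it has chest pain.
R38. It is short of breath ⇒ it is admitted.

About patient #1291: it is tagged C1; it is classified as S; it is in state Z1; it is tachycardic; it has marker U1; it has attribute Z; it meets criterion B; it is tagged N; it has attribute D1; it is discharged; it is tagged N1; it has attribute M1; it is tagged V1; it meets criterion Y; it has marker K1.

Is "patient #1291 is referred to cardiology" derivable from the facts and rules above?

By R5 (it is classified as S, it is tachycardic): it has attribute V.
By R8 (it is discharged, it meets criterion Y): it presents with fever.
By R10 (it is in state Z1): it is in state A1.
By R15 (it meets criterion B): it is in state H1.
By R19 (it is in state A1, it has attribute D1): it has a prior cardiac history.
By R24 (it has marker K1, it meets criterion Y, it is tagged C1): it is escalated.
By R25 (it is escalated, it is in state H1, it has marker U1): it has a positive troponin.
By R28 (it has attribute V): it is short of breath.
By R30 (it has marker U1, it is tagged V1): it receives IV fluids.
By R31 (it has a prior cardiac history): it meets criterion M.
By R36 (it receives IV fluids): it meets criterion T.
By R37 (it is tagged N, it has attribute Z): it has chest pain.
By R38 (it is short of breath): it is admitted.
By R16 (it meets criterion M): it is in state W.
By R27 (it is admitted): it is in category G1.
By R34 (it has chest pain): it has attribute K.
By R11 (it is in category G1, it is in state W): it is tagged L.
By R18 (it has attribute K, it has a positive troponin, it meets criterion T): it is flagged urgent.
By R29 (it is flagged urgent, it presents with fever): it is hypotensive.
By R7 (it is tagged L): it is stable.
By R23 (it is hypotensive): it has marker D.
By R1 (it is stable): it requires imaging.
By R20 (it requires imaging, it has marker D): it is in category G.
By R22 (it is in category G): it is referred to cardiology.

Yes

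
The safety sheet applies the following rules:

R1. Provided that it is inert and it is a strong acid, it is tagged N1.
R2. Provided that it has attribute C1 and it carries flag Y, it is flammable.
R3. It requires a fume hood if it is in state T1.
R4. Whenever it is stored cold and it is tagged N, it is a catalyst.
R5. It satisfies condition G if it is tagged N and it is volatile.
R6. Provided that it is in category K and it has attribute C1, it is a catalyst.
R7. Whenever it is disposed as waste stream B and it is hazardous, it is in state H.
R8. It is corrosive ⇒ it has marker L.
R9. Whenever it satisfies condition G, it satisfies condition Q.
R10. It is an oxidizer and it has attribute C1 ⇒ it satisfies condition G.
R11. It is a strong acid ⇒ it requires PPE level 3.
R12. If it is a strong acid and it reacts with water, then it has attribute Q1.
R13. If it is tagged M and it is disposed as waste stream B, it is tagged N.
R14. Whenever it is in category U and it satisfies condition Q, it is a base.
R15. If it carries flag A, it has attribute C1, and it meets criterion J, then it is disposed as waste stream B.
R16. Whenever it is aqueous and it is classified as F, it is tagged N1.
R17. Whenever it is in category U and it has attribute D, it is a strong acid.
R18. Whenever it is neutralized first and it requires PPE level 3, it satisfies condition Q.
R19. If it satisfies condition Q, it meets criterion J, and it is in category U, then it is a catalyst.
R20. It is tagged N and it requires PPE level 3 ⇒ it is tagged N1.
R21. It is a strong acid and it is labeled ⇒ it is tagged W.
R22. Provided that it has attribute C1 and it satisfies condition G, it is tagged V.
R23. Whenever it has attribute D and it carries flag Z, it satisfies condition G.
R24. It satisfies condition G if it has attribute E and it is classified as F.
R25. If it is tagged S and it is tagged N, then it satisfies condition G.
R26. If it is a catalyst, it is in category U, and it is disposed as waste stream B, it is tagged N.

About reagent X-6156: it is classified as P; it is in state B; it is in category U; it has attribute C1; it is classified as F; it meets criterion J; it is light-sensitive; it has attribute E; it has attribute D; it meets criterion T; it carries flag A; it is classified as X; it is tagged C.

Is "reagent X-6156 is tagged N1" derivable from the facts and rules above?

By R15 (it carries flag A, it has attribute C1, it meets criterion J): it is disposed as waste stream B.
By R17 (it is in category U, it has attribute D): it is a strong acid.
By R24 (it has attribute E, it is classified as F): it satisfies condition G.
By R9 (it satisfies condition G): it satisfies condition Q.
By R11 (it is a strong acid): it requires PPE level 3.
By R19 (it satisfies condition Q, it meets criterion J, it is in category U): it is a catalyst.
By R26 (it is a catalyst, it is in category U, it is disposed as waste stream B): it is tagged N.
By R20 (it is tagged N, it requires PPE level 3): it is tagged N1.

Yes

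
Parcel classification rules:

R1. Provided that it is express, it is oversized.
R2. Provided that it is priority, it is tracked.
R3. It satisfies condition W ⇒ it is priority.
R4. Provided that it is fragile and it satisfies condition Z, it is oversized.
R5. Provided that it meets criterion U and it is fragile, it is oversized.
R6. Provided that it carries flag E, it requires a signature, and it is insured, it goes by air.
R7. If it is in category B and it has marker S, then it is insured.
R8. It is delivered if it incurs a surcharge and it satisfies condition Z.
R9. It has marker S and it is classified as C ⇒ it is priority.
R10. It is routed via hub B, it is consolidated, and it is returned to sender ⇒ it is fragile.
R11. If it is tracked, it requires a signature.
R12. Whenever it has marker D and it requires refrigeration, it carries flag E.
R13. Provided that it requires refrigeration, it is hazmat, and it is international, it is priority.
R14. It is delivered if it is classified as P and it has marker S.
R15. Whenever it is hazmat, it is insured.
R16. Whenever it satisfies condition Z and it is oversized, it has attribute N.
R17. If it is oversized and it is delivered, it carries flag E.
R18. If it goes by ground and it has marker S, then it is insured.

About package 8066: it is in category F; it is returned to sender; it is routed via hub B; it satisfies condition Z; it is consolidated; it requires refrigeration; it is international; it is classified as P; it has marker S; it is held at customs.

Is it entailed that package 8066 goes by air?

Forward chaining from the given facts derives: is fragile, is delivered, is oversized, has attribute N, carries flag E.
The only rule concluding "it goes by air" is R6, which needs "it requires a signature"; that is never established.

No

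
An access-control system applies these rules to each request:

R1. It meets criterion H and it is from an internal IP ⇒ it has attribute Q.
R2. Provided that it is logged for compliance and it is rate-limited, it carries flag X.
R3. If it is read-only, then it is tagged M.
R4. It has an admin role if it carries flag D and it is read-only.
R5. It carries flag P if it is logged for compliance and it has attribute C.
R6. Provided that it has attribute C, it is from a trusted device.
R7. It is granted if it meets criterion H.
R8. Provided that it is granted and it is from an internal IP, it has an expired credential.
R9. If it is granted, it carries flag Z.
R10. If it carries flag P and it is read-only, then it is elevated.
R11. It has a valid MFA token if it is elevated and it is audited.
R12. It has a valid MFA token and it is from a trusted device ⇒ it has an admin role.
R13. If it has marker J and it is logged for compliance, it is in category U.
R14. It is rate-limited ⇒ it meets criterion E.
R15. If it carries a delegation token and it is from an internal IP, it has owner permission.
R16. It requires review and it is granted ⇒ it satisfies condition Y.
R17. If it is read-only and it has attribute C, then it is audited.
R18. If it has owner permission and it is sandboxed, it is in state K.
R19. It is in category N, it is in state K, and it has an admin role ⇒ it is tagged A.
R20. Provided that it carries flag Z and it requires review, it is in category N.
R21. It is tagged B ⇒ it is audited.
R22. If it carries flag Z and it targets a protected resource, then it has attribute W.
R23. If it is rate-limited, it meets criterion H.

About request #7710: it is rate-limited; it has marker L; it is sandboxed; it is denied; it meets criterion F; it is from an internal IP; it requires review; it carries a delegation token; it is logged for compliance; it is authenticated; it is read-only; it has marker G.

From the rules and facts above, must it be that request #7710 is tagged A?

No

Forward chaining from the given facts derives: carries flag X, is tagged M, meets criterion E, has owner permission, is in state K, meets criterion H, has attribute Q, is granted, has an expired credential, carries flag Z, satisfies condition Y, is in category N.
The only rule concluding "it is tagged A" is R19, which needs "it has an admin role"; that is never established.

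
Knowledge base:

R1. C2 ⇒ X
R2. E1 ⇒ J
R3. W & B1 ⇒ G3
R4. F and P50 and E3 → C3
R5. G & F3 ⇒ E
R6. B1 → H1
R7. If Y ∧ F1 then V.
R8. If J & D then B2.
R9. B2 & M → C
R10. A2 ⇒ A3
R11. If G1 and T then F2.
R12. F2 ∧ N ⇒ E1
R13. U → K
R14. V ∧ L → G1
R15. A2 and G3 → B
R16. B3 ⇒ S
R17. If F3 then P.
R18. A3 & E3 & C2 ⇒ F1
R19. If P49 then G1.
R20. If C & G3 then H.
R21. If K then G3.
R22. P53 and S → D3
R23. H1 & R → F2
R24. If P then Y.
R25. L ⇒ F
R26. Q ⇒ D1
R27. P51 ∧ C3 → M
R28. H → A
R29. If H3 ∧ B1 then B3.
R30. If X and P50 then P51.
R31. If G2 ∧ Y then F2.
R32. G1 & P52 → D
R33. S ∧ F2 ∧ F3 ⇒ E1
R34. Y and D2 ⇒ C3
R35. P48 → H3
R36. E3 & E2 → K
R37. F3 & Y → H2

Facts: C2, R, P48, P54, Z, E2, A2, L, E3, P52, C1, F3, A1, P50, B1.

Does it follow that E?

No

Forward chaining from the given facts derives: X, H1, A3, P, F1, F2, Y, F, P51, H3, K, H2, C3, V, G1, G3, M, B3, D, B, S, E1, J, B2, C, H, A.
The only rule concluding E is R5, which needs G; that is never established.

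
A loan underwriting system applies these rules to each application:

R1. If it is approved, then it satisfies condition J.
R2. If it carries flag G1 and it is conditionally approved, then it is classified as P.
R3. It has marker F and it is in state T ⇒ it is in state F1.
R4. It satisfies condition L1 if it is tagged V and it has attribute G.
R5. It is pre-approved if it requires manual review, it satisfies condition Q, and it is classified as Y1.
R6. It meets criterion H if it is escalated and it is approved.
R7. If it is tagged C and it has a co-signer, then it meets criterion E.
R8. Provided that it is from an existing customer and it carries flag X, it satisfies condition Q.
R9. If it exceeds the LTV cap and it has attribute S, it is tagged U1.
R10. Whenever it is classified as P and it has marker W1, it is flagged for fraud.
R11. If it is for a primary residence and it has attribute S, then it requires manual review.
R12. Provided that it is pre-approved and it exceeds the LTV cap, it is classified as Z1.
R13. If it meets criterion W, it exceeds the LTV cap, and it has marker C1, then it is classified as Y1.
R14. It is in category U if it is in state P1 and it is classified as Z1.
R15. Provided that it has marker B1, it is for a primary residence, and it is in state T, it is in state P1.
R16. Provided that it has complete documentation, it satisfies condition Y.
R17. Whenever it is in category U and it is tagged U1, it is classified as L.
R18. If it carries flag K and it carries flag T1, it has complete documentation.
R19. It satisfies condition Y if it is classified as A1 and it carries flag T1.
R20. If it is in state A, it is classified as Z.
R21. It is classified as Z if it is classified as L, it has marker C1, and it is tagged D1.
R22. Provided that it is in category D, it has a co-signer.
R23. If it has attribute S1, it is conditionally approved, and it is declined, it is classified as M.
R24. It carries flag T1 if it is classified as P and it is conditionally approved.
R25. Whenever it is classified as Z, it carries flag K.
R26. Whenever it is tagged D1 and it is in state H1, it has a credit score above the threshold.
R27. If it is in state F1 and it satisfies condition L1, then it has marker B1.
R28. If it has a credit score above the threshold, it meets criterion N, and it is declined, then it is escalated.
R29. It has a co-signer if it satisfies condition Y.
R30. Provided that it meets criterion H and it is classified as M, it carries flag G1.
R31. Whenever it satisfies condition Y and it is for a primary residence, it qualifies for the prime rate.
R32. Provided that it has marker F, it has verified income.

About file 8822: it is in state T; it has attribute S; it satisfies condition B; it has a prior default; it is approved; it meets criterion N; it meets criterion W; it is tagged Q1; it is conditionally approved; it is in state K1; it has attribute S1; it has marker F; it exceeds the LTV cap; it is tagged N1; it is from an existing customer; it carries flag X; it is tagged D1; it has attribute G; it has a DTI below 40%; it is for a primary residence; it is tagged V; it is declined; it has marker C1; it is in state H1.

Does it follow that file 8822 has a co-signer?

Yes

By R3 (it has marker F, it is in state T): it is in state F1.
By R4 (it is tagged V, it has attribute G): it satisfies condition L1.
By R8 (it is from an existing customer, it carries flag X): it satisfies condition Q.
By R9 (it exceeds the LTV cap, it has attribute S): it is tagged U1.
By R11 (it is for a primary residence, it has attribute S): it requires manual review.
By R13 (it meets criterion W, it exceeds the LTV cap, it has marker C1): it is classified as Y1.
By R23 (it has attribute S1, it is conditionally approved, it is declined): it is classified as M.
By R26 (it is tagged D1, it is in state H1): it has a credit score above the threshold.
By R27 (it is in state F1, it satisfies condition L1): it has marker B1.
By R28 (it has a credit score above the threshold, it meets criterion N, it is declined): it is escalated.
By R5 (it requires manual review, it satisfies condition Q, it is classified as Y1): it is pre-approved.
By R6 (it is escalated, it is approved): it meets criterion H.
By R12 (it is pre-approved, it exceeds the LTV cap): it is classified as Z1.
By R15 (it has marker B1, it is for a primary residence, it is in state T): it is in state P1.
By R30 (it meets criterion H, it is classified as M): it carries flag G1.
By R2 (it carries flag G1, it is conditionally approved): it is classified as P.
By R14 (it is in state P1, it is classified as Z1): it is in category U.
By R17 (it is in category U, it is tagged U1): it is classified as L.
By R21 (it is classified as L, it has marker C1, it is tagged D1): it is classified as Z.
By R24 (it is classified as P, it is conditionally approved): it carries flag T1.
By R25 (it is classified as Z): it carries flag K.
By R18 (it carries flag K, it carries flag T1): it has complete documentation.
By R16 (it has complete documentation): it satisfies condition Y.
By R29 (it satisfies condition Y): it has a co-signer.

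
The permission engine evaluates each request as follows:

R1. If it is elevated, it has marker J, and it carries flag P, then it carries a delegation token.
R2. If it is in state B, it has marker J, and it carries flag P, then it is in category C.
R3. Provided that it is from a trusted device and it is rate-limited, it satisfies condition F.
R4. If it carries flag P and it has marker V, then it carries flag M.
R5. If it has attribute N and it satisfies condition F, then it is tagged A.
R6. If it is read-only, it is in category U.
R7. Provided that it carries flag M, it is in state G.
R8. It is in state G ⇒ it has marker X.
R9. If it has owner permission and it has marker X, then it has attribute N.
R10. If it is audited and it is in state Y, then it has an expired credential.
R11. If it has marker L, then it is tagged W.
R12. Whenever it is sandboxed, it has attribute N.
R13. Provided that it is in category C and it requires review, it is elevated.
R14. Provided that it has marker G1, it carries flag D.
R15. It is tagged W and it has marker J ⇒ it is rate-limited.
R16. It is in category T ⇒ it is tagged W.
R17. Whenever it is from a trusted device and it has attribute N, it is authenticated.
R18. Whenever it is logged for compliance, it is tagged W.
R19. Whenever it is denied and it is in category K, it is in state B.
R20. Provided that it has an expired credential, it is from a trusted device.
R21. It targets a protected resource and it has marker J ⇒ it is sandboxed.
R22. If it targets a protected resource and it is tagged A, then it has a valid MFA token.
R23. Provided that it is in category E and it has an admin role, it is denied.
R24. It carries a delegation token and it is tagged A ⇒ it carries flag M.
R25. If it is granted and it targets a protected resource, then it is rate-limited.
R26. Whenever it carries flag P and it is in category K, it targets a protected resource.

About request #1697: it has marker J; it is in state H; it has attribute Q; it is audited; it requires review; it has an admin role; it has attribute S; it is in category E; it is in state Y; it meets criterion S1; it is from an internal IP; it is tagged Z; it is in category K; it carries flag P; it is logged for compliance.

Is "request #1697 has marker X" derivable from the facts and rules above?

By R10 (it is audited, it is in state Y): it has an expired credential.
By R18 (it is logged for compliance): it is tagged W.
By R20 (it has an expired credential): it is from a trusted device.
By R23 (it is in category E, it has an admin role): it is denied.
By R26 (it carries flag P, it is in category K): it targets a protected resource.
By R15 (it is tagged W, it has marker J): it is rate-limited.
By R19 (it is denied, it is in category K): it is in state B.
By R21 (it targets a protected resource, it has marker J): it is sandboxed.
By R2 (it is in state B, it has marker J, it carries flag P): it is in category C.
By R3 (it is from a trusted device, it is rate-limited): it satisfies condition F.
By R12 (it is sandboxed): it has attribute N.
By R13 (it is in category C, it requires review): it is elevated.
By R1 (it is elevated, it has marker J, it carries flag P): it carries a delegation token.
By R5 (it has attribute N, it satisfies condition F): it is tagged A.
By R24 (it carries a delegation token, it is tagged A): it carries flag M.
By R7 (it carries flag M): it is in state G.
By R8 (it is in state G): it has marker X.

Yes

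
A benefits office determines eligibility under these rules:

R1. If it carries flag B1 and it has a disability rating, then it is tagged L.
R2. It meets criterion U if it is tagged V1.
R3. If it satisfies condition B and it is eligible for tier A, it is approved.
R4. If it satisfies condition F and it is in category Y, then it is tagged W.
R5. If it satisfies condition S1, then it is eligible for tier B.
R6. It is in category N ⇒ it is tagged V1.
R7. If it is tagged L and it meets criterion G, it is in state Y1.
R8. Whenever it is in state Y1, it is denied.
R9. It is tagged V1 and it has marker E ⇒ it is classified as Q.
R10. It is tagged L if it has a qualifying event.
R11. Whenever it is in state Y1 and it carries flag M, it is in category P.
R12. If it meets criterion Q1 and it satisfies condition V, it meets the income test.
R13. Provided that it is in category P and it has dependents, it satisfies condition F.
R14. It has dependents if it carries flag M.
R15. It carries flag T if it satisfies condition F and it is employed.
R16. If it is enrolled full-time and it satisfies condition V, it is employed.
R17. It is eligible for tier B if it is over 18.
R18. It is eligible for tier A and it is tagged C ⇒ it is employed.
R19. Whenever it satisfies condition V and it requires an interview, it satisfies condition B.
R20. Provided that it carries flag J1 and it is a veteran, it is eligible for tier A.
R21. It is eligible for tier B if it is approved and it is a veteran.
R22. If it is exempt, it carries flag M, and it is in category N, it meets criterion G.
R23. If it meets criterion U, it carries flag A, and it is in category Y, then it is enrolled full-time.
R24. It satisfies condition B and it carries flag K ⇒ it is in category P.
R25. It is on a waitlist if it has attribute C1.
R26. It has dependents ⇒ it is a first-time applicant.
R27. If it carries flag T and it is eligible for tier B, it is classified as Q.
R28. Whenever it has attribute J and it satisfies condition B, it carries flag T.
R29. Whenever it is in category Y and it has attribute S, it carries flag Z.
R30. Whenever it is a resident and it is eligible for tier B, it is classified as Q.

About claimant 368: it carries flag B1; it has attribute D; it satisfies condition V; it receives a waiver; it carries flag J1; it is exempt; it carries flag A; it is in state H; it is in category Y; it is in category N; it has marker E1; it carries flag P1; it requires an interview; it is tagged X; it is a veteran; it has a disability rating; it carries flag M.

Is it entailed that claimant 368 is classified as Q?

By R1 (it carries flag B1, it has a disability rating): it is tagged L.
By R6 (it is in category N): it is tagged V1.
By R14 (it carries flag M): it has dependents.
By R19 (it satisfies condition V, it requires an interview): it satisfies condition B.
By R20 (it carries flag J1, it is a veteran): it is eligible for tier A.
By R22 (it is exempt, it carries flag M, it is in category N): it meets criterion G.
By R2 (it is tagged V1): it meets criterion U.
By R3 (it satisfies condition B, it is eligible for tier A): it is approved.
By R7 (it is tagged L, it meets criterion G): it is in state Y1.
By R11 (it is in state Y1, it carries flag M): it is in category P.
By R13 (it is in category P, it has dependents): it satisfies condition F.
By R21 (it is approved, it is a veteran): it is eligible for tier B.
By R23 (it meets criterion U, it carries flag A, it is in category Y): it is enrolled full-time.
By R16 (it is enrolled full-time, it satisfies condition V): it is employed.
By R15 (it satisfies condition F, it is employed): it carries flag T.
By R27 (it carries flag T, it is eligible for tier B): it is classified as Q.

Yes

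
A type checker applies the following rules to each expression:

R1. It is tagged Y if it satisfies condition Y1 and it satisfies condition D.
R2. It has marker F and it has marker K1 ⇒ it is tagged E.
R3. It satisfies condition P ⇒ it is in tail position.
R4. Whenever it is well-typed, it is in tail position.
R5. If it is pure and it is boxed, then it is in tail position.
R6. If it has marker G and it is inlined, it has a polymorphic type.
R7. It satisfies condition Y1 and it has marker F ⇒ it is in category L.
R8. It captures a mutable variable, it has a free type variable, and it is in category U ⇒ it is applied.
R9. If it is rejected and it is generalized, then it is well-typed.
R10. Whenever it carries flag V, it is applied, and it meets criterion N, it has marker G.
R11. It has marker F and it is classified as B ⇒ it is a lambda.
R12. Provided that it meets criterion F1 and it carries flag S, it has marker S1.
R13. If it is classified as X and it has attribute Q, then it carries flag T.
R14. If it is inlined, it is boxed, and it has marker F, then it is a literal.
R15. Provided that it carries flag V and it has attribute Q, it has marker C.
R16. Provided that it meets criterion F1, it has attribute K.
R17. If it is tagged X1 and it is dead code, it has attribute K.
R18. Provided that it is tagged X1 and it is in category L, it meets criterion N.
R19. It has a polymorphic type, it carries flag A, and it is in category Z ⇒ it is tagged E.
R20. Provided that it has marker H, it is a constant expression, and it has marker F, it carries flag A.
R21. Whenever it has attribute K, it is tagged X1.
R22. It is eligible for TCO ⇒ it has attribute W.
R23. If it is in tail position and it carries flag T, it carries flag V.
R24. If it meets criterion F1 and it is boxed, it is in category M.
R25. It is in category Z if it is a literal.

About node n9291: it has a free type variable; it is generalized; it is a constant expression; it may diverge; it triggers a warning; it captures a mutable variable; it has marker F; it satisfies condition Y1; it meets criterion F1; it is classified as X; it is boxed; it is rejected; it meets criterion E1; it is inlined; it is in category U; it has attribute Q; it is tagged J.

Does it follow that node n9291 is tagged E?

Forward chaining from the given facts derives: is in category L, is applied, is well-typed, carries flag T, is a literal, has attribute K, is tagged X1, is in category M, is in category Z, is in tail position, meets criterion N, carries flag V, has marker G, has marker C, has a polymorphic type.
Rules concluding "it is tagged E": R2 needs "it has marker K1"; R19 needs "it carries flag A" — none of these are established.

No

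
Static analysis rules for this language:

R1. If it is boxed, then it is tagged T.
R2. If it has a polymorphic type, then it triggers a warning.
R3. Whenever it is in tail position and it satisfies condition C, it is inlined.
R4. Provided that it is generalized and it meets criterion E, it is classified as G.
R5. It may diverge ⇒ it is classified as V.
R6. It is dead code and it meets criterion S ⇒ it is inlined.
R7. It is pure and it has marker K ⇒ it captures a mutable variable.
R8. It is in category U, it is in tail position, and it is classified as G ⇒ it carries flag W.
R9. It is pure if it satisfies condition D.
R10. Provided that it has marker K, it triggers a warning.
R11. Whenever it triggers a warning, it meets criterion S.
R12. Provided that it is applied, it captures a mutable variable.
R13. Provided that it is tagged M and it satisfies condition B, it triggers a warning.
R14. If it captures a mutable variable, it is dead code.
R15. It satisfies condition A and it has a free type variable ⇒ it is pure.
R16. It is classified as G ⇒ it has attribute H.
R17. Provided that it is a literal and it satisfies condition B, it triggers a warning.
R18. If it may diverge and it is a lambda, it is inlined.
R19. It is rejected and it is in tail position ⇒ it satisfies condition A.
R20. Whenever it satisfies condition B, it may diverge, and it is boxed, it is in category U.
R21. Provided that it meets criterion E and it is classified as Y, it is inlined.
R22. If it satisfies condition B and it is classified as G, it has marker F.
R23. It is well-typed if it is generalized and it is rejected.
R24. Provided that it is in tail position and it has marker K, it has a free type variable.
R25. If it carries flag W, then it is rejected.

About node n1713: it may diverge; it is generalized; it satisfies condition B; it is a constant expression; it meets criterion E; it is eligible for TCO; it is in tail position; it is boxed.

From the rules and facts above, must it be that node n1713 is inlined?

No

Forward chaining from the given facts derives: is tagged T, is classified as G, is classified as V, has attribute H, is in category U, has marker F, carries flag W, is rejected, satisfies condition A, is well-typed.
Rules concluding "it is inlined": R3 needs "it satisfies condition C"; R6 needs "it is dead code"; R18 needs "it is a lambda"; R21 needs "it is classified as Y" — none of these are established.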